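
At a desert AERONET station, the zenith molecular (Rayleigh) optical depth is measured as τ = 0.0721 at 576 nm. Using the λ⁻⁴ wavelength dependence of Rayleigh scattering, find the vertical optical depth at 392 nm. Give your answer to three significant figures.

τ(392 nm) = τ(576 nm) × (576/392)⁴ = 0.0721 × (1.4694)⁴ = 0.0721 × 4.6617 = 0.3361.

0.336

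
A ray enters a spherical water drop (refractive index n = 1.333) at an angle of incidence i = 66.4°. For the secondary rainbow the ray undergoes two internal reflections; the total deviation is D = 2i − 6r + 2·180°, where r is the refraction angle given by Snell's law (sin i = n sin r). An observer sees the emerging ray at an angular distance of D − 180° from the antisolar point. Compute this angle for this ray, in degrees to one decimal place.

sin r = sin 66.4° / 1.333 = 0.9164/1.333 = 0.6874; r = 43.43°.
D = 2·66.4° − 6·43.43° + 2·180° = 132.80° − 260.57° + 360° = 232.23°.
Angle from antisolar point = D − 180° = 52.23°.

52.2°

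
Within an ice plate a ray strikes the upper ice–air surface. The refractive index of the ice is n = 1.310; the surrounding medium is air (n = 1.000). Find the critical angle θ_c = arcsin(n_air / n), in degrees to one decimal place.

sin θ_c = n_air / n = 1.000 / 1.310 = 0.7634.
θ_c = arcsin(0.7634) = 49.76°.

49.8°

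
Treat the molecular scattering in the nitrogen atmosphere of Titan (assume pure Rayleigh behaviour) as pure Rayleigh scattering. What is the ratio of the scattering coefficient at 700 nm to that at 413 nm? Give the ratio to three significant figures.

Rayleigh scattering ∝ λ⁻⁴, so the ratio of coefficients is the inverse fourth power of the wavelength ratio.
σ(700)/σ(413) = (413/700)⁴ = (0.5900)⁴ = 0.1212.

0.121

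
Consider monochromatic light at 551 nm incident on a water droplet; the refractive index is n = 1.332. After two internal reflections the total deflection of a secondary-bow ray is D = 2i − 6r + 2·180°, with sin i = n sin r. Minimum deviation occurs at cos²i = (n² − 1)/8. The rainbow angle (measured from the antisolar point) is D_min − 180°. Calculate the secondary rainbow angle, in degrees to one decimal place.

50.6°

cos²i = (1.77422 − 1)/8 = 0.09678; i = arccos(0.31109) = 71.875°.
sin r = sin 71.875°/1.332 = 0.71350; r = 45.520°.
D_min = 2·71.875° − 6·45.520° + 360° = 230.628°.
Rainbow angle = D_min − 180° = 50.628°.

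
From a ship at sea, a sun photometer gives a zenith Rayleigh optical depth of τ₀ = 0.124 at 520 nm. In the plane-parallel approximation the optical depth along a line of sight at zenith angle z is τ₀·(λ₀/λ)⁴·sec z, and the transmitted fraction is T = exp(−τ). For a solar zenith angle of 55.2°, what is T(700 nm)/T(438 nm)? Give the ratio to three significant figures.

Airmass: sec 55.2° = 1.7522.
τ(700 nm) = 0.124 × (520/700)⁴ × 1.7522 = 0.124 × 0.3045 × 1.7522 = 0.0662.
τ(438 nm) = 0.124 × (520/438)⁴ × 1.7522 = 0.124 × 1.9866 × 1.7522 = 0.4316.
T(700)/T(438) = exp(τ_B − τ_A) = exp(0.3655) = 1.4412.

1.44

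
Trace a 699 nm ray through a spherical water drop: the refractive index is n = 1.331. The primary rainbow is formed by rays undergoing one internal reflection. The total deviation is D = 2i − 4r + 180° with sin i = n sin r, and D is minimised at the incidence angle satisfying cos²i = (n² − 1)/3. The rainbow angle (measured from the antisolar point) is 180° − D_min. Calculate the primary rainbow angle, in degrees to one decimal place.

42.4°

cos²i = (1.77156 − 1)/3 = 0.25719; i = arccos(0.50714) = 59.527°.
sin r = sin 59.527°/1.331 = 0.64753; r = 40.356°.
D_min = 2·59.527° − 4·40.356° + 180° = 137.630°.
Rainbow angle = 180° − D_min = 42.370°.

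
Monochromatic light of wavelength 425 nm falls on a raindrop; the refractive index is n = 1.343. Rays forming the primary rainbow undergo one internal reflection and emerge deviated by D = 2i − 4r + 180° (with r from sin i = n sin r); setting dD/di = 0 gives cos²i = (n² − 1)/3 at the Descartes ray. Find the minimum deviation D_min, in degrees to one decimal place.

139.4°

cos²i = (1.80365 − 1)/3 = 0.26788; i = arccos(0.51757) = 58.830°.
sin r = sin 58.830°/1.343 = 0.63711; r = 39.577°.
D_min = 2·58.830° − 4·39.577° + 180° = 139.354°.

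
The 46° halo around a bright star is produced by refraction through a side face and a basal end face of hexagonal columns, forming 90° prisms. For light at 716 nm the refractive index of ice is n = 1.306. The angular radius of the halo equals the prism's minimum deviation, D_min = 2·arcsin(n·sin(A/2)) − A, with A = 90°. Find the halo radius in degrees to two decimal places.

44.88°

n·sin(A/2) = 1.306 × sin 45° = 1.306 × 0.7071 = 0.9235.
D_min = 2·arcsin(0.9235) − 90° = 2 × 67.440° − 90° = 44.881°.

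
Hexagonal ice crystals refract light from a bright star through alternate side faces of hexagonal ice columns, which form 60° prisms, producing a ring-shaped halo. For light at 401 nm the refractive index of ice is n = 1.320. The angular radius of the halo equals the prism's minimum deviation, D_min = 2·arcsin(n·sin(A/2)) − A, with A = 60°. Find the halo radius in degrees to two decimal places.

n·sin(A/2) = 1.320 × sin 30° = 1.320 × 0.5000 = 0.6600.
D_min = 2·arcsin(0.6600) − 60° = 2 × 41.300° − 60° = 22.600°.

22.60°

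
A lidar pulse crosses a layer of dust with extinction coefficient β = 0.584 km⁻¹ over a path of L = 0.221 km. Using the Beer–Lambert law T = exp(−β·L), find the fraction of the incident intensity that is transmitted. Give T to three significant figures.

τ = β·L = 0.584 × 0.221 = 0.1291.
T = exp(−0.1291) = 0.8789.

0.879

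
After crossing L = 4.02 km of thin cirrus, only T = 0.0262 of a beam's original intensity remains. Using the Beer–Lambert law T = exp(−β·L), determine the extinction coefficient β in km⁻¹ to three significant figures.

0.906 km⁻¹

Beer–Lambert: T = exp(−βL) ⇒ β = −ln(T)/L = −ln(0.0262)/4.02 = 3.6420/4.02 = 0.906 km⁻¹.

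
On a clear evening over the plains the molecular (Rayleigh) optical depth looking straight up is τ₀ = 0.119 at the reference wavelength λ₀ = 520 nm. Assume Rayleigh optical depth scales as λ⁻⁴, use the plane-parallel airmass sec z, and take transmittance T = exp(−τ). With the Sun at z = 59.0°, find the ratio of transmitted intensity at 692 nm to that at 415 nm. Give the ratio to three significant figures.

Airmass: sec 59.0° = 1.9416.
τ(692 nm) = 0.119 × (520/692)⁴ × 1.9416 = 0.119 × 0.3189 × 1.9416 = 0.0737.
τ(415 nm) = 0.119 × (520/415)⁴ × 1.9416 = 0.119 × 2.4650 × 1.9416 = 0.5695.
T(692)/T(415) = exp(τ_B − τ_A) = exp(0.4959) = 1.6419.

1.64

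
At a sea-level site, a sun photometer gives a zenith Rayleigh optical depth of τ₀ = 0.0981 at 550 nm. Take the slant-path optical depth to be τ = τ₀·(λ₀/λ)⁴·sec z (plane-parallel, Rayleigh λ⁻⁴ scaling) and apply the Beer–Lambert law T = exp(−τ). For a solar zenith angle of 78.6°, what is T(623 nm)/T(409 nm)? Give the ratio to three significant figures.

3.75

Airmass: sec 78.6° = 5.0593.
τ(623 nm) = 0.0981 × (550/623)⁴ × 5.0593 = 0.0981 × 0.6074 × 5.0593 = 0.3015.
τ(409 nm) = 0.0981 × (550/409)⁴ × 5.0593 = 0.0981 × 3.2701 × 5.0593 = 1.6230.
T(623)/T(409) = exp(τ_B − τ_A) = exp(1.3215) = 3.7491.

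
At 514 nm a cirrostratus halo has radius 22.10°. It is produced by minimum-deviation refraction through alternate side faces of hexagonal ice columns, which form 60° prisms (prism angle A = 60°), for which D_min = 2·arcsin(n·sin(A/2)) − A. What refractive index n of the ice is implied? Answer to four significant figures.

1.313

Rearranging: n = sin((D_min + A)/2) / sin(A/2).
(D_min + A)/2 = (22.10° + 60°)/2 = 41.050°.
n = sin 41.050° / sin 30° = 0.6567 / 0.5000 = 1.3134.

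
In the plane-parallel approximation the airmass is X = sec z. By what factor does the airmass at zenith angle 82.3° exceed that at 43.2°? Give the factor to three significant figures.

5.44

X(82.3°)/X(43.2°) = sec 82.3° / sec 43.2° = cos 43.2° / cos 82.3° = 0.7290/0.1340 = 5.4406.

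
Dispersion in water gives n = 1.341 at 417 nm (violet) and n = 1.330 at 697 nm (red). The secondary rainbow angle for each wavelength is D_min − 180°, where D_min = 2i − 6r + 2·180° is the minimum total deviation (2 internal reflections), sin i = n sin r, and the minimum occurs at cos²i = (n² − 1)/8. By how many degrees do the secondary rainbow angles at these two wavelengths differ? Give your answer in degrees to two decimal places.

At 417 nm (n = 1.341): cos²i = 0.09979 → i = 71.586°, r = 45.034°, D_min = 232.966°, rainbow angle = 52.966°.
At 697 nm (n = 1.330): cos²i = 0.09611 → i = 71.940°, r = 45.630°, D_min = 230.101°, rainbow angle = 50.101°.
Angular width = |52.966° − 50.101°| = 2.865°.

2.86°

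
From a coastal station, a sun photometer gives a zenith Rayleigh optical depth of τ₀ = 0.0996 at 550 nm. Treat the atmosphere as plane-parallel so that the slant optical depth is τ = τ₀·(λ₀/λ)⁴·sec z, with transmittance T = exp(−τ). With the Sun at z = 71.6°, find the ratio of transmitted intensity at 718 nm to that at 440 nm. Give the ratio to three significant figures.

1.94

Airmass: sec 71.6° = 3.1681.
τ(718 nm) = 0.0996 × (550/718)⁴ × 3.1681 = 0.0996 × 0.3443 × 3.1681 = 0.1086.
τ(440 nm) = 0.0996 × (550/440)⁴ × 3.1681 = 0.0996 × 2.4414 × 3.1681 = 0.7704.
T(718)/T(440) = exp(τ_B − τ_A) = exp(0.6617) = 1.9381.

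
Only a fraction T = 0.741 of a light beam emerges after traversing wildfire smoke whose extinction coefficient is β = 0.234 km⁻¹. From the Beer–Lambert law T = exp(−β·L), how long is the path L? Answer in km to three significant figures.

Beer–Lambert: T = exp(−βL) ⇒ L = −ln(T)/β = −ln(0.741)/0.234 = 0.2998/0.234 = 1.281 km.

1.28 km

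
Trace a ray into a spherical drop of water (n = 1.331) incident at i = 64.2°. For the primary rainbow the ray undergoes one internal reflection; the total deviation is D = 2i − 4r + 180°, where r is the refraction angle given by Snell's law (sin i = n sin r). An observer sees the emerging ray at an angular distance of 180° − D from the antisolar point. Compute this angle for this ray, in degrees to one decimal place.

41.9°

sin r = sin 64.2° / 1.331 = 0.9003/1.331 = 0.6764; r = 42.56°.
D = 2·64.2° − 4·42.56° + 180° = 128.40° − 170.26° + 180° = 138.14°.
Angle from antisolar point = 180° − D = 41.86°.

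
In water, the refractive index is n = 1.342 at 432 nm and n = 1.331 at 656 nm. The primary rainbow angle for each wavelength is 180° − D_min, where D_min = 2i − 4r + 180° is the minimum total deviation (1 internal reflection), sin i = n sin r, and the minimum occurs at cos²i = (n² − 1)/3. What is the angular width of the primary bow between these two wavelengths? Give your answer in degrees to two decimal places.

1.58°

At 432 nm (n = 1.342): cos²i = 0.26699 → i = 58.888°, r = 39.641°, D_min = 139.213°, rainbow angle = 40.787°.
At 656 nm (n = 1.331): cos²i = 0.25719 → i = 59.527°, r = 40.356°, D_min = 137.630°, rainbow angle = 42.370°.
Angular width = |40.787° − 42.370°| = 1.583°.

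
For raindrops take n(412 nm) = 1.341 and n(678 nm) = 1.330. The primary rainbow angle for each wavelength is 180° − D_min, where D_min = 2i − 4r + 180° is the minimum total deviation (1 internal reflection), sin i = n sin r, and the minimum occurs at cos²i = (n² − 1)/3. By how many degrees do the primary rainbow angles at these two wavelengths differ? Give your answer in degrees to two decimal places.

At 412 nm (n = 1.341): cos²i = 0.26609 → i = 58.946°, r = 39.705°, D_min = 139.071°, rainbow angle = 40.929°.
At 678 nm (n = 1.330): cos²i = 0.25630 → i = 59.585°, r = 40.422°, D_min = 137.484°, rainbow angle = 42.516°.
Angular width = |40.929° − 42.516°| = 1.588°.

1.59°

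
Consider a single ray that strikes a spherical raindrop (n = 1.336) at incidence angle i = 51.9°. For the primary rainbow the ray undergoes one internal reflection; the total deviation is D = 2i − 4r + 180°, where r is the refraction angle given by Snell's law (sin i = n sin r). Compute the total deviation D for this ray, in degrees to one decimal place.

sin r = sin 51.9° / 1.336 = 0.7869/1.336 = 0.5890; r = 36.09°.
D = 2·51.9° − 4·36.09° + 180° = 103.80° − 144.35° + 180° = 139.45°.

139.4°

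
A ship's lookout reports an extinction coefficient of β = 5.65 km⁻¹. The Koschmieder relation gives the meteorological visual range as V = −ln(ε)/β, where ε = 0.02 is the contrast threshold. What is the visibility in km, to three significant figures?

V = −ln(0.02) / 5.65 = 3.912 / 5.65 = 0.6924 km.

0.692 km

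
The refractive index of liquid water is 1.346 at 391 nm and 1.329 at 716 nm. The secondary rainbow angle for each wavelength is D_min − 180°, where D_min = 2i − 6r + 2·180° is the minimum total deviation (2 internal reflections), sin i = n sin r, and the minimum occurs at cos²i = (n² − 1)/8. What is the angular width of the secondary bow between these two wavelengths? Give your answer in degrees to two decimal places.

4.40°

At 391 nm (n = 1.346): cos²i = 0.10146 → i = 71.426°, r = 44.768°, D_min = 234.241°, rainbow angle = 54.241°.
At 716 nm (n = 1.329): cos²i = 0.09578 → i = 71.972°, r = 45.685°, D_min = 229.837°, rainbow angle = 49.837°.
Angular width = |54.241° − 49.837°| = 4.404°.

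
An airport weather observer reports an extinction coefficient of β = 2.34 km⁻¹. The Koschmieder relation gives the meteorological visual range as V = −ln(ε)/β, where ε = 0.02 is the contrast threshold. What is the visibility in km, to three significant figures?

V = −ln(0.02) / 2.34 = 3.912 / 2.34 = 1.6718 km.

1.67 km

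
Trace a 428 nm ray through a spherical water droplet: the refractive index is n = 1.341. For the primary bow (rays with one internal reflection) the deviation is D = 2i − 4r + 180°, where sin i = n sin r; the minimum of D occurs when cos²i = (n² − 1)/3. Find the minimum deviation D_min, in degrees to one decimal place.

139.1°

cos²i = (1.79828 − 1)/3 = 0.26609; i = arccos(0.51584) = 58.946°.
sin r = sin 58.946°/1.341 = 0.63884; r = 39.705°.
D_min = 2·58.946° − 4·39.705° + 180° = 139.071°.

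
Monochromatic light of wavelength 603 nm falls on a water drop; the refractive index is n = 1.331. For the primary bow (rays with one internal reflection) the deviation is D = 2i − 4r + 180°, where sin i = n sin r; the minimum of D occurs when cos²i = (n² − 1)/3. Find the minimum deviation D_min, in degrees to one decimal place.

cos²i = (1.77156 − 1)/3 = 0.25719; i = arccos(0.50714) = 59.527°.
sin r = sin 59.527°/1.331 = 0.64753; r = 40.356°.
D_min = 2·59.527° − 4·40.356° + 180° = 137.630°.

137.6°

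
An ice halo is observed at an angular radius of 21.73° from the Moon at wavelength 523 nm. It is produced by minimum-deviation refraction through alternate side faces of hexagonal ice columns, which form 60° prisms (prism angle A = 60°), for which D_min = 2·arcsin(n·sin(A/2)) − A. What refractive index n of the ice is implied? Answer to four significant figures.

1.309

Rearranging: n = sin((D_min + A)/2) / sin(A/2).
(D_min + A)/2 = (21.73° + 60°)/2 = 40.865°.
n = sin 40.865° / sin 30° = 0.6543 / 0.5000 = 1.3086.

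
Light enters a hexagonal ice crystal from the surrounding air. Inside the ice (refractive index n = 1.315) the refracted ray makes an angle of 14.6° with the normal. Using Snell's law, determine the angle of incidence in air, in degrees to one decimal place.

Snell: sin θ_i = n · sin θ_r = 1.315 × sin 14.6° = 1.315 × 0.2521 = 0.3315.
θ_i = arcsin(0.3315) = 19.36°.

19.4°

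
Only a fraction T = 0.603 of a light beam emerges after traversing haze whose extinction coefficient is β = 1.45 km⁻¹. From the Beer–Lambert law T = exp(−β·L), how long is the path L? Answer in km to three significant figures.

Beer–Lambert: T = exp(−βL) ⇒ L = −ln(T)/β = −ln(0.603)/1.45 = 0.5058/1.45 = 0.3489 km.

0.349 km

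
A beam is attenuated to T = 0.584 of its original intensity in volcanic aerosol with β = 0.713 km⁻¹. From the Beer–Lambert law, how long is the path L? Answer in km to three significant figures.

Beer–Lambert: T = exp(−βL) ⇒ L = −ln(T)/β = −ln(0.584)/0.713 = 0.5379/0.713 = 0.7544 km.

0.754 km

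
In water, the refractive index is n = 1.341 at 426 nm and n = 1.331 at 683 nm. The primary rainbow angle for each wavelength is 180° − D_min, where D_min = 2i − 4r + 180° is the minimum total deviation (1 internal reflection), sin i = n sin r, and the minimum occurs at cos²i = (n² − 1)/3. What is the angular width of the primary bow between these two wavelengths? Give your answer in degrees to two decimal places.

1.44°

At 426 nm (n = 1.341): cos²i = 0.26609 → i = 58.946°, r = 39.705°, D_min = 139.071°, rainbow angle = 40.929°.
At 683 nm (n = 1.331): cos²i = 0.25719 → i = 59.527°, r = 40.356°, D_min = 137.630°, rainbow angle = 42.370°.
Angular width = |40.929° − 42.370°| = 1.441°.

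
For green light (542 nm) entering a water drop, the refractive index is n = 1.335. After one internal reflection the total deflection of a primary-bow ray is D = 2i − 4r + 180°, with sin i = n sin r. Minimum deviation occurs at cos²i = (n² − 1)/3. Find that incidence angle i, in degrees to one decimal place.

cos²i = (1.335² − 1)/3 = (1.78222 − 1)/3 = 0.26074.
cos i = 0.51063, so i = 59.294°.

59.3°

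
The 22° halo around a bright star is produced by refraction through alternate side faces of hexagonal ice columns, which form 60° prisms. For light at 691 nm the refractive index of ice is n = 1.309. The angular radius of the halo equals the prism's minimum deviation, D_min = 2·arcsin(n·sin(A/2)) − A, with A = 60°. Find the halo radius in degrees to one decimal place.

n·sin(A/2) = 1.309 × sin 30° = 1.309 × 0.5000 = 0.6545.
D_min = 2·arcsin(0.6545) − 60° = 2 × 40.882° − 60° = 21.763°.

21.8°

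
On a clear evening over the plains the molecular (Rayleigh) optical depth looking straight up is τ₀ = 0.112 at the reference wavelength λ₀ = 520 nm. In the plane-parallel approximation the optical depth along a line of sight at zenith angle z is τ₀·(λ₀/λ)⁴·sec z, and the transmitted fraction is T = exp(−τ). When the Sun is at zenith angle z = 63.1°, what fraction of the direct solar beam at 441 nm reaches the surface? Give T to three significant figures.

0.620

sec 63.1° = 2.2103.
τ = 0.112 × (520/441)⁴ × 2.2103 = 0.112 × 1.9331 × 2.2103 = 0.4785.
T = exp(−0.4785) = 0.6197.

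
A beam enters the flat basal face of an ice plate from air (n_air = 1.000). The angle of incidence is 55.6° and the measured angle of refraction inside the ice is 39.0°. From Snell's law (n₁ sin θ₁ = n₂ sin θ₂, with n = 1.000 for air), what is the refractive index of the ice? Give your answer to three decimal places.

n = sin θ_i / sin θ_r = sin 55.6° / sin 39.0° = 0.8251 / 0.6293 = 1.3111.

1.311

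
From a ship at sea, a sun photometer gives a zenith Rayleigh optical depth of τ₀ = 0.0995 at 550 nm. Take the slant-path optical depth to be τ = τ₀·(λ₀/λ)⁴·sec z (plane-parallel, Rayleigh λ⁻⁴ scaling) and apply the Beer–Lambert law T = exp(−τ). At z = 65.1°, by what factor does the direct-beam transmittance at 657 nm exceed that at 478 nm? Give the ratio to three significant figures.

Airmass: sec 65.1° = 2.3751.
τ(657 nm) = 0.0995 × (550/657)⁴ × 2.3751 = 0.0995 × 0.4911 × 2.3751 = 0.1161.
τ(478 nm) = 0.0995 × (550/478)⁴ × 2.3751 = 0.0995 × 1.7528 × 2.3751 = 0.4142.
T(657)/T(478) = exp(τ_B − τ_A) = exp(0.2982) = 1.3474.

1.35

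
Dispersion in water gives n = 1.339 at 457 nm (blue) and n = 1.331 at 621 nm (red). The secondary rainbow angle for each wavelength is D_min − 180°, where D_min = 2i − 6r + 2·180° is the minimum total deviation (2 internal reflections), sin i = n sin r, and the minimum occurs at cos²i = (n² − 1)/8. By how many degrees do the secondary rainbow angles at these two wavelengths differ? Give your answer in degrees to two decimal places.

2.09°

At 457 nm (n = 1.339): cos²i = 0.09912 → i = 71.650°, r = 45.141°, D_min = 232.451°, rainbow angle = 52.451°.
At 621 nm (n = 1.331): cos²i = 0.09645 → i = 71.907°, r = 45.575°, D_min = 230.365°, rainbow angle = 50.365°.
Angular width = |52.451° − 50.365°| = 2.086°.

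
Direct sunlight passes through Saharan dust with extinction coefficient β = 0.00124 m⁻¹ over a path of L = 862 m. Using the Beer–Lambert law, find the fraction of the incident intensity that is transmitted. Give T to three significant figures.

0.343

τ = β·L = 0.00124 × 862 = 1.0689.
T = exp(−1.0689) = 0.3434.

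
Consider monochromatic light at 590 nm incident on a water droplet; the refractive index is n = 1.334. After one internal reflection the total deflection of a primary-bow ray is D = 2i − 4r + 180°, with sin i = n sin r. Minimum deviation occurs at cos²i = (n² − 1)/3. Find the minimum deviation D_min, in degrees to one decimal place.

138.1°

cos²i = (1.77956 − 1)/3 = 0.25985; i = arccos(0.50976) = 59.352°.
sin r = sin 59.352°/1.334 = 0.64492; r = 40.159°.
D_min = 2·59.352° − 4·40.159° + 180° = 138.067°.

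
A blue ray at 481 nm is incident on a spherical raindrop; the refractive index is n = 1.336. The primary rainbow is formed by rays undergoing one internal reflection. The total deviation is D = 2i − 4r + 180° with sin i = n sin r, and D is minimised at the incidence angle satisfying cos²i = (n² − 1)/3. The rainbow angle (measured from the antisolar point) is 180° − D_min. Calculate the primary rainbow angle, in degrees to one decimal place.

cos²i = (1.78490 − 1)/3 = 0.26163; i = arccos(0.51150) = 59.236°.
sin r = sin 59.236°/1.336 = 0.64318; r = 40.029°.
D_min = 2·59.236° − 4·40.029° + 180° = 138.356°.
Rainbow angle = 180° − D_min = 41.644°.

41.6°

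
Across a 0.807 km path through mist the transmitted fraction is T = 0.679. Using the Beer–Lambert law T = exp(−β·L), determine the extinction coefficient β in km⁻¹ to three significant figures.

0.480 km⁻¹

Beer–Lambert: T = exp(−βL) ⇒ β = −ln(T)/L = −ln(0.679)/0.807 = 0.3871/0.807 = 0.4797 km⁻¹.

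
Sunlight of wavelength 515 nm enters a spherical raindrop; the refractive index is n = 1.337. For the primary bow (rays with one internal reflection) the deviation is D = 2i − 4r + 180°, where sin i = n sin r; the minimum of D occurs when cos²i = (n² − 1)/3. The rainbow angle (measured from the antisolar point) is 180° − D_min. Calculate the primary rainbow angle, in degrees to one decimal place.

41.5°

cos²i = (1.78757 − 1)/3 = 0.26252; i = arccos(0.51237) = 59.178°.
sin r = sin 59.178°/1.337 = 0.64231; r = 39.964°.
D_min = 2·59.178° − 4·39.964° + 180° = 138.500°.
Rainbow angle = 180° − D_min = 41.500°.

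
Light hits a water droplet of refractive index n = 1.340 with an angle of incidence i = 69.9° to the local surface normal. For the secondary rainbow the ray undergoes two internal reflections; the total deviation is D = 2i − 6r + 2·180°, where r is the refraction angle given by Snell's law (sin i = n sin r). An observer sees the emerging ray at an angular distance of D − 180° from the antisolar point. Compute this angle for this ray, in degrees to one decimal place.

sin r = sin 69.9° / 1.340 = 0.9391/1.340 = 0.7008; r = 44.49°.
D = 2·69.9° − 6·44.49° + 2·180° = 139.80° − 266.96° + 360° = 232.84°.
Angle from antisolar point = D − 180° = 52.84°.

52.8°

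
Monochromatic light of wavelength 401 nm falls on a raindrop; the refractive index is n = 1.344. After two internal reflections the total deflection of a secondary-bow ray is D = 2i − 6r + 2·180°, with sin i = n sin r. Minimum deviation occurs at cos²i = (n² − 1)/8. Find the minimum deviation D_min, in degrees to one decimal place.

cos²i = (1.80634 − 1)/8 = 0.10079; i = arccos(0.31748) = 71.490°.
sin r = sin 71.490°/1.344 = 0.70555; r = 44.874°.
D_min = 2·71.490° − 6·44.874° + 360° = 233.733°.

233.7°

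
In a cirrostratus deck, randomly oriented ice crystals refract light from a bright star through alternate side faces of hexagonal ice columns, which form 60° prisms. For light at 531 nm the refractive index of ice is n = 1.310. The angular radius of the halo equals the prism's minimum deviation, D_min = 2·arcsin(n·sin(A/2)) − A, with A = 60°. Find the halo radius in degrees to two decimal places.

21.84°

n·sin(A/2) = 1.310 × sin 30° = 1.310 × 0.5000 = 0.6550.
D_min = 2·arcsin(0.6550) − 60° = 2 × 40.920° − 60° = 21.839°.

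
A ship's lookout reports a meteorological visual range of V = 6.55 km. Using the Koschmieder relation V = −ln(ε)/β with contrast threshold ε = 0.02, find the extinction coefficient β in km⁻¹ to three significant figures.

β = −ln(0.02) / V = 3.912 / 6.55 = 0.5973 km⁻¹.

0.597 km⁻¹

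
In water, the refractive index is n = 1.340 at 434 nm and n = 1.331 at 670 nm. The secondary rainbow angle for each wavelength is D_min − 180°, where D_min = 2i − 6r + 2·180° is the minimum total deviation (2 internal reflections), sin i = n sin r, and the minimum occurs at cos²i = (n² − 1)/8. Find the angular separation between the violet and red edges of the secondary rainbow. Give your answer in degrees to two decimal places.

2.34°

At 434 nm (n = 1.340): cos²i = 0.09945 → i = 71.618°, r = 45.088°, D_min = 232.709°, rainbow angle = 52.709°.
At 670 nm (n = 1.331): cos²i = 0.09645 → i = 71.907°, r = 45.575°, D_min = 230.365°, rainbow angle = 50.365°.
Angular width = |52.709° − 50.365°| = 2.344°.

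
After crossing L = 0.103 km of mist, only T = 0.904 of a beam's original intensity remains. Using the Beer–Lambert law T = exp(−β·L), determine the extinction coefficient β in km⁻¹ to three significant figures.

0.980 km⁻¹

Beer–Lambert: T = exp(−βL) ⇒ β = −ln(T)/L = −ln(0.904)/0.103 = 0.1009/0.103 = 0.9799 km⁻¹.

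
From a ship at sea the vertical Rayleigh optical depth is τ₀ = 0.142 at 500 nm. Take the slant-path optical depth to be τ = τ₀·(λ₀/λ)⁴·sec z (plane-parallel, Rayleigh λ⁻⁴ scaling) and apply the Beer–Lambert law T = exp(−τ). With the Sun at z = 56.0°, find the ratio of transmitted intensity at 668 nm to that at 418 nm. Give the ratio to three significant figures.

Airmass: sec 56.0° = 1.7883.
τ(668 nm) = 0.142 × (500/668)⁴ × 1.7883 = 0.142 × 0.3139 × 1.7883 = 0.0797.
τ(418 nm) = 0.142 × (500/418)⁴ × 1.7883 = 0.142 × 2.0473 × 1.7883 = 0.5199.
T(668)/T(418) = exp(τ_B − τ_A) = exp(0.4402) = 1.5530.

1.55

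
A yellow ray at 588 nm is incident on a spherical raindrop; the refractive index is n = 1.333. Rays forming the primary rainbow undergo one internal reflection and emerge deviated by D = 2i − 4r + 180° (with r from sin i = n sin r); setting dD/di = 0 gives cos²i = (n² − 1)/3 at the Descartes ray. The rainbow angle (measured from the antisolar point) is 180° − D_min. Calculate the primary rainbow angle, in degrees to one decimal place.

42.1°

cos²i = (1.77689 − 1)/3 = 0.25896; i = arccos(0.50888) = 59.410°.
sin r = sin 59.410°/1.333 = 0.64579; r = 40.225°.
D_min = 2·59.410° − 4·40.225° + 180° = 137.922°.
Rainbow angle = 180° − D_min = 42.078°.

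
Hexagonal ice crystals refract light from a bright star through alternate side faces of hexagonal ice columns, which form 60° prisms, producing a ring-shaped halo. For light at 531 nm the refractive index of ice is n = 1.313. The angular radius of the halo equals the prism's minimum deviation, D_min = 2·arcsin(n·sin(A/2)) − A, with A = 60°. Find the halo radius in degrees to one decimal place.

n·sin(A/2) = 1.313 × sin 30° = 1.313 × 0.5000 = 0.6565.
D_min = 2·arcsin(0.6565) − 60° = 2 × 41.033° − 60° = 22.067°.

22.1°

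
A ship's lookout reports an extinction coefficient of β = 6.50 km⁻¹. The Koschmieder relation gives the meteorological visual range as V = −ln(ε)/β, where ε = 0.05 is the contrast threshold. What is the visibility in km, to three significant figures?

V = −ln(0.05) / 6.50 = 2.996 / 6.50 = 0.4609 km.

0.461 km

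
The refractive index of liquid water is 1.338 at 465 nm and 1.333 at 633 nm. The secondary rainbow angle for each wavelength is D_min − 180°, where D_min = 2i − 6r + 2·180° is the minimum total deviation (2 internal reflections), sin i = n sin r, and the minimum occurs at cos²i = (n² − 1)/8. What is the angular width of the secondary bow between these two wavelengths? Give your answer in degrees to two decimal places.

At 465 nm (n = 1.338): cos²i = 0.09878 → i = 71.682°, r = 45.195°, D_min = 232.193°, rainbow angle = 52.193°.
At 633 nm (n = 1.333): cos²i = 0.09711 → i = 71.843°, r = 45.466°, D_min = 230.891°, rainbow angle = 50.891°.
Angular width = |52.193° − 50.891°| = 1.302°.

1.30°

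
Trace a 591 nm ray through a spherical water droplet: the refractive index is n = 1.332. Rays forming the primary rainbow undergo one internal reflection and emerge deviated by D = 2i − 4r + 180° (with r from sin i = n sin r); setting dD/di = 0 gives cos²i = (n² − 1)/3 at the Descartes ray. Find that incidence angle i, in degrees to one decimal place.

59.5°

cos²i = (1.332² − 1)/3 = (1.77422 − 1)/3 = 0.25807.
cos i = 0.50801, so i = 59.469°.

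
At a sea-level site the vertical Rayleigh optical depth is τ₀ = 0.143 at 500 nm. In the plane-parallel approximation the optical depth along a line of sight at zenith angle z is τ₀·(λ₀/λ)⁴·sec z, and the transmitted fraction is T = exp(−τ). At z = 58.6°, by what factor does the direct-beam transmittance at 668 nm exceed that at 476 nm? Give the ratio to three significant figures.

Airmass: sec 58.6° = 1.9194.
τ(668 nm) = 0.143 × (500/668)⁴ × 1.9194 = 0.143 × 0.3139 × 1.9194 = 0.0862.
τ(476 nm) = 0.143 × (500/476)⁴ × 1.9194 = 0.143 × 1.2175 × 1.9194 = 0.3342.
T(668)/T(476) = exp(τ_B − τ_A) = exp(0.2480) = 1.2815.

1.28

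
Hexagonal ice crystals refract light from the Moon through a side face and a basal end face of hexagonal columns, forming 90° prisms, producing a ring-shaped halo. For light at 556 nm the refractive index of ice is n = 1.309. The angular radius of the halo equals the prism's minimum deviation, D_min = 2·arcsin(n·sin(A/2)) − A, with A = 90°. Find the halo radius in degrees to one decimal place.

45.5°

n·sin(A/2) = 1.309 × sin 45° = 1.309 × 0.7071 = 0.9256.
D_min = 2·arcsin(0.9256) − 90° = 2 × 67.759° − 90° = 45.519°.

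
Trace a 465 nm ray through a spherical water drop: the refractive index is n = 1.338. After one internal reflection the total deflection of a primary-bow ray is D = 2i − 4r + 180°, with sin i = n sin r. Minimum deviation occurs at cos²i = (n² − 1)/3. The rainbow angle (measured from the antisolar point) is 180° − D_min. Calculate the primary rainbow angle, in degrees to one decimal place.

41.4°

cos²i = (1.79024 − 1)/3 = 0.26341; i = arccos(0.51324) = 59.120°.
sin r = sin 59.120°/1.338 = 0.64144; r = 39.899°.
D_min = 2·59.120° − 4·39.899° + 180° = 138.643°.
Rainbow angle = 180° − D_min = 41.357°.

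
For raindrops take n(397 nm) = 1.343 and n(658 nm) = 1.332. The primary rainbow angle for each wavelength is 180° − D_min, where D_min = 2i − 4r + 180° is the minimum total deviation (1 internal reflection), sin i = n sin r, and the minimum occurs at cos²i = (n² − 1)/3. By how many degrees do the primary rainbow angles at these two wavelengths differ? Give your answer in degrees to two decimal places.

1.58°

At 397 nm (n = 1.343): cos²i = 0.26788 → i = 58.830°, r = 39.577°, D_min = 139.354°, rainbow angle = 40.646°.
At 658 nm (n = 1.332): cos²i = 0.25807 → i = 59.469°, r = 40.290°, D_min = 137.776°, rainbow angle = 42.224°.
Angular width = |40.646° − 42.224°| = 1.578°.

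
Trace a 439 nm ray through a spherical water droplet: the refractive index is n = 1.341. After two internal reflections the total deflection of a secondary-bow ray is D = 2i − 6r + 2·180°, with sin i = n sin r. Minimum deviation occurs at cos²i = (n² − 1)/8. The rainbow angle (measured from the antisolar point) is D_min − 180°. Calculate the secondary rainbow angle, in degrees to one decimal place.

cos²i = (1.79828 − 1)/8 = 0.09979; i = arccos(0.31589) = 71.586°.
sin r = sin 71.586°/1.341 = 0.70753; r = 45.034°.
D_min = 2·71.586° − 6·45.034° + 360° = 232.966°.
Rainbow angle = D_min − 180° = 52.966°.

53.0°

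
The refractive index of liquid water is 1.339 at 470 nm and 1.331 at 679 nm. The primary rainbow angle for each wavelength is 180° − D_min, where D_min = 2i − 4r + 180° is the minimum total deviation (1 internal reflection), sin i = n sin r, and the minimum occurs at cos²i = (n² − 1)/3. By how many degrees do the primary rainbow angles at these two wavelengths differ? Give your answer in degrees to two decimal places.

1.16°

At 470 nm (n = 1.339): cos²i = 0.26431 → i = 59.062°, r = 39.834°, D_min = 138.786°, rainbow angle = 41.214°.
At 679 nm (n = 1.331): cos²i = 0.25719 → i = 59.527°, r = 40.356°, D_min = 137.630°, rainbow angle = 42.370°.
Angular width = |41.214° − 42.370°| = 1.156°.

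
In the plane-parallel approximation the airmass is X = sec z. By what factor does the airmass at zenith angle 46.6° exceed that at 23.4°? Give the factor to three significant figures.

X(46.6°)/X(23.4°) = sec 46.6° / sec 23.4° = cos 23.4° / cos 46.6° = 0.9178/0.6871 = 1.3357.

1.34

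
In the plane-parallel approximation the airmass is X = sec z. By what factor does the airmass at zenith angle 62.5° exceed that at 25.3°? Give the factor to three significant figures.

1.96

X(62.5°)/X(25.3°) = sec 62.5° / sec 25.3° = cos 25.3° / cos 62.5° = 0.9041/0.4617 = 1.9580.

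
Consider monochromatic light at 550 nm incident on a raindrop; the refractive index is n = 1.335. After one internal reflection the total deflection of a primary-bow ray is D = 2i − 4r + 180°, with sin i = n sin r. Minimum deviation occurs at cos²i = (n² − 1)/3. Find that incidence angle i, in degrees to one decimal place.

59.3°

cos²i = (1.335² − 1)/3 = (1.78222 − 1)/3 = 0.26074.
cos i = 0.51063, so i = 59.294°.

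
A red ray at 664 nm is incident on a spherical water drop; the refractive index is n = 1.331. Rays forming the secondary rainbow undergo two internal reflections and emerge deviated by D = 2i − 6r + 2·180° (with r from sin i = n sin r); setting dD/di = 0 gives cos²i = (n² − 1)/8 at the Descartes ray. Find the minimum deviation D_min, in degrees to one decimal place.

230.4°

cos²i = (1.77156 − 1)/8 = 0.09645; i = arccos(0.31056) = 71.907°.
sin r = sin 71.907°/1.331 = 0.71417; r = 45.575°.
D_min = 2·71.907° − 6·45.575° + 360° = 230.365°.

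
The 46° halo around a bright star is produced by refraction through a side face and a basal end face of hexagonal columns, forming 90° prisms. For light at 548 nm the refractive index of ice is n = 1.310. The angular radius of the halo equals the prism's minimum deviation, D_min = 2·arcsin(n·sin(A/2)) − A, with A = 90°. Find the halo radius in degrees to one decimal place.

n·sin(A/2) = 1.310 × sin 45° = 1.310 × 0.7071 = 0.9263.
D_min = 2·arcsin(0.9263) − 90° = 2 × 67.867° − 90° = 45.733°.

45.7°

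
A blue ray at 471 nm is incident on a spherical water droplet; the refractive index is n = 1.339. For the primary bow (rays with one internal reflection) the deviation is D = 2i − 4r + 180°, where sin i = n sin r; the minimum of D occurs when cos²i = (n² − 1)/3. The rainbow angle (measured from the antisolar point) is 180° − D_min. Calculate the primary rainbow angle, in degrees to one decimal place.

41.2°

cos²i = (1.79292 − 1)/3 = 0.26431; i = arccos(0.51411) = 59.062°.
sin r = sin 59.062°/1.339 = 0.64057; r = 39.834°.
D_min = 2·59.062° − 4·39.834° + 180° = 138.786°.
Rainbow angle = 180° − D_min = 41.214°.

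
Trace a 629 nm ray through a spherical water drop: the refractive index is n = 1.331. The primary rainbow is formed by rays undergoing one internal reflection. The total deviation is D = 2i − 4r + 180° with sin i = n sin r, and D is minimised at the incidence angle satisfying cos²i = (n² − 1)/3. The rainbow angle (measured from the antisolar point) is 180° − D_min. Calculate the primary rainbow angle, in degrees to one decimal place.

42.4°

cos²i = (1.77156 − 1)/3 = 0.25719; i = arccos(0.50714) = 59.527°.
sin r = sin 59.527°/1.331 = 0.64753; r = 40.356°.
D_min = 2·59.527° − 4·40.356° + 180° = 137.630°.
Rainbow angle = 180° − D_min = 42.370°.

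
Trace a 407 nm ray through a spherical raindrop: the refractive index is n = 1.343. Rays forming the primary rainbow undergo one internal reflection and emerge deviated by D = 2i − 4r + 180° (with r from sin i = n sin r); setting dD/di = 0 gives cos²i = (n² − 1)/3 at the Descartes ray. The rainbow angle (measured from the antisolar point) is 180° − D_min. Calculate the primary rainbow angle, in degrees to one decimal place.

40.6°

cos²i = (1.80365 − 1)/3 = 0.26788; i = arccos(0.51757) = 58.830°.
sin r = sin 58.830°/1.343 = 0.63711; r = 39.577°.
D_min = 2·58.830° − 4·39.577° + 180° = 139.354°.
Rainbow angle = 180° − D_min = 40.646°.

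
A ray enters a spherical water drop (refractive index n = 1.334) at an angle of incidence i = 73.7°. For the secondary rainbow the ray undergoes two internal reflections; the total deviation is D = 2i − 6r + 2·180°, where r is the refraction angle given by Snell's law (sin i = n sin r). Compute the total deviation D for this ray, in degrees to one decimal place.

sin r = sin 73.7° / 1.334 = 0.9598/1.334 = 0.7195; r = 46.01°.
D = 2·73.7° − 6·46.01° + 2·180° = 147.40° − 276.08° + 360° = 231.32°.

231.3°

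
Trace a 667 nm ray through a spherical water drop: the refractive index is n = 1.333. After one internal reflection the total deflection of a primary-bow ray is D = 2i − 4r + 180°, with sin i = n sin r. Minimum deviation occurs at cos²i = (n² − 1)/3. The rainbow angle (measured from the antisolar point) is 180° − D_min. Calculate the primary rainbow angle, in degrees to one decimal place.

42.1°

cos²i = (1.77689 − 1)/3 = 0.25896; i = arccos(0.50888) = 59.410°.
sin r = sin 59.410°/1.333 = 0.64579; r = 40.225°.
D_min = 2·59.410° − 4·40.225° + 180° = 137.922°.
Rainbow angle = 180° − D_min = 42.078°.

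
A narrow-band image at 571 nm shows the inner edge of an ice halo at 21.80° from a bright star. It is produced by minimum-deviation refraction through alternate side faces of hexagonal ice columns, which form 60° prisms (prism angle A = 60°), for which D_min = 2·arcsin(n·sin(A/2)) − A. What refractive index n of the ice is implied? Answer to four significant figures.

Rearranging: n = sin((D_min + A)/2) / sin(A/2).
(D_min + A)/2 = (21.80° + 60°)/2 = 40.900°.
n = sin 40.900° / sin 30° = 0.6547 / 0.5000 = 1.3095.

1.309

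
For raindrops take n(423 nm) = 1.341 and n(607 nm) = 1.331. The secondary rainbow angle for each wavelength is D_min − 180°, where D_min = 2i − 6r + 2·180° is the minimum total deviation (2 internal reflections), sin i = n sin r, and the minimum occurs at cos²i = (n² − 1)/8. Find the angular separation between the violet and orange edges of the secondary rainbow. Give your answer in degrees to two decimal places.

2.60°

At 423 nm (n = 1.341): cos²i = 0.09979 → i = 71.586°, r = 45.034°, D_min = 232.966°, rainbow angle = 52.966°.
At 607 nm (n = 1.331): cos²i = 0.09645 → i = 71.907°, r = 45.575°, D_min = 230.365°, rainbow angle = 50.365°.
Angular width = |52.966° − 50.365°| = 2.601°.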